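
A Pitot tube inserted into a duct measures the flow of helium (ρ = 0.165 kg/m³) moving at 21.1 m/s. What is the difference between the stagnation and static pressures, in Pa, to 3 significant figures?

ΔP ≈ 36.7 Pa

The dynamic pressure equals the rise in static pressure at the stagnation point: ΔP = ½ρv².
ΔP = ½·0.165·21.1² = 36.7 Pa.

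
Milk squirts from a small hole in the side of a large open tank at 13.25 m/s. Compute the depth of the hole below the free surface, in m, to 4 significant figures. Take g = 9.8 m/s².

Torricelli: v = √(2gh), so h = v²/(2g).
h = 13.25²/(2·9.8) = 175.6/19.60 = 8.957 m.

h ≈ 8.957 m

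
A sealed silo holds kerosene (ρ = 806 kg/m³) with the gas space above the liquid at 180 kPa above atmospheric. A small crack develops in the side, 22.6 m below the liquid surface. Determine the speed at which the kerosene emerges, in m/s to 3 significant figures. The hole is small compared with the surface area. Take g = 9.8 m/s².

Take point 1 at the surface (v₁ ≈ 0) and point 2 at the hole (at atmospheric pressure). Bernoulli: P₁ + ρg h = P_atm + ½ρv₂².
With P₁ − P_atm = 180000 Pa, v₂ = √(2gh + 2ΔP/ρ) = √(2·9.8·22.6 + 2·180000/806) = 29.8 m/s.

v ≈ 29.8 m/s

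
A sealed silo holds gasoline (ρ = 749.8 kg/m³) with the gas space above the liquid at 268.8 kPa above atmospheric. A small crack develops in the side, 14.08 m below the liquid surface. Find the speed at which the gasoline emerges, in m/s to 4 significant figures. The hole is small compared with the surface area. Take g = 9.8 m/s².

v = 31.51 m/s

Take point 1 at the surface (v₁ ≈ 0) and point 2 at the hole (at atmospheric pressure). Bernoulli: P₁ + ρg h = P_atm + ½ρv₂².
With P₁ − P_atm = 268800 Pa, v₂ = √(2gh + 2ΔP/ρ) = √(2·9.8·14.08 + 2·268800/749.8) = 31.51 m/s.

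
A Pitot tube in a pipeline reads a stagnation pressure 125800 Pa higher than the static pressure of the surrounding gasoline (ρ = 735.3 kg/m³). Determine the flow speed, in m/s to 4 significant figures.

v = 18.50 m/s

Bernoulli between the free stream and the stagnation point: ½ρv² = P_stag − P_static.
v = √(2ΔP/ρ) = √(2·125800/735.3) = 18.50 m/s.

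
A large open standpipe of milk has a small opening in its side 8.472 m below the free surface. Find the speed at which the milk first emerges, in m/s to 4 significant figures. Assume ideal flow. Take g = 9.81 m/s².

v ≈ 12.89 m/s

The surface is effectively still and both ends are open, so ½v² = gh and v = √(2·9.81·8.472) = 12.89 m/s.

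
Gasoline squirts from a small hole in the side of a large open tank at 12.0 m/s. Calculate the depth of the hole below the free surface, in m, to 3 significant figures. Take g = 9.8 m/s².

h ≈ 7.35 m

For a small hole in a large open tank, ½v² = gh, giving h = v²/(2g).
h = 12.0²/(2·9.8) = 144/19.60 = 7.35 m.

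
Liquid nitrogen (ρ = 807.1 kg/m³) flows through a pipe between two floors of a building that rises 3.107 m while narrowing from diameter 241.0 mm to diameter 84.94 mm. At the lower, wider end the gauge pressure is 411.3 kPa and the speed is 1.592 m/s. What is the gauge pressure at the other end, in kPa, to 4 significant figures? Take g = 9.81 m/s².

The volume flow rate is constant, so v₂ = (A₁/A₂)v₁ = (456.2/56.66)·1.592 = 12.82 m/s.
Applying Bernoulli between the two ends and solving for P₂: P₂ = P₁ + ½ρ(v₁² − v₂²) − ρgΔh.
P₂ = 411300 + ½·807.1·(1.592² − 12.82²) − 807.1·9.81·(+3.107) = 411300 + (-65260) − (24600) = 321400 Pa.

321.4 kPa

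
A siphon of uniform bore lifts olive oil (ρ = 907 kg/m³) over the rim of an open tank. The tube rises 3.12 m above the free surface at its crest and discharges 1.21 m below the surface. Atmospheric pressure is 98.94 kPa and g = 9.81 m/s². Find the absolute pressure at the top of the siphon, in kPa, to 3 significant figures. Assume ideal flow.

P_top = 60.4 kPa

Bernoulli surface→outlet gives ½v² = g·h_out, so v = √(2·9.81·1.21) = 4.87 m/s.
The bore is uniform, so the speed at the crest is the same v. Bernoulli surface→crest: P_atm = P_top + ½ρv² + ρg·h_top.
P_top = 98940 − ½·907·4.87² − 907·9.81·3.12 = 60400 Pa.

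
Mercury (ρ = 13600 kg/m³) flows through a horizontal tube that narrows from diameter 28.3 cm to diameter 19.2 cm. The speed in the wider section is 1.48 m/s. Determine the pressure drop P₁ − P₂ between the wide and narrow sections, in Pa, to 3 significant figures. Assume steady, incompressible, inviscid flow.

Continuity gives A₁v₁ = A₂v₂, so v₂ = (629 cm²)/(290 cm²) × 1.48 m/s = 3.22 m/s.
Along the horizontal streamline, P + ½ρv² is constant.
P₁ − P₂ = ½·13600·(3.22² − 1.48²) = ½·13600·8.15 = 55400 Pa.

ΔP = 55400 Pa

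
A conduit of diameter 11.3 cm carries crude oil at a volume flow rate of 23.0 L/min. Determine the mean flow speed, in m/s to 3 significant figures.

Q = 23.0 L/min = 0.000383 m³/s.
v = Q/A = 0.000383 / 0.0100 = 0.0382 m/s.

0.0382 m/s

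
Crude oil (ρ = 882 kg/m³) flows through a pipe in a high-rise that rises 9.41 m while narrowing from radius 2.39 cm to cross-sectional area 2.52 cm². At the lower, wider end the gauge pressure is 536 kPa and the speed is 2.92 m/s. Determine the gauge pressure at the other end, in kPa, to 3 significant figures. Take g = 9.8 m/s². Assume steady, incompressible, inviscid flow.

P₂ = 268 kPa

The volume flow rate is constant, so v₂ = (A₁/A₂)v₁ = (17.9/2.52)·2.92 = 20.8 m/s.
Energy conservation along the streamline gives P₂ = P₁ − ½ρ(v₂² − v₁²) − ρg(h₂ − h₁).
P₂ = 536000 + ½·882·(2.92² − 20.8²) − 882·9.8·(+9.41) = 536000 + (-187000) − (81300) = 268000 Pa.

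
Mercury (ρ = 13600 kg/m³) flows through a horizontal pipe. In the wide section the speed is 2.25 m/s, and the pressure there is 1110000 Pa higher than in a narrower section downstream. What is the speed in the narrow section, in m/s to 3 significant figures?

Along the level pipe P + ½ρv² is conserved, hence v₂² = v₁² + 2(P₁ − P₂)/ρ.
v₂ = √(2.25² + 2·1110000/13600) = √(5.06 + 163) = 13.0 m/s.

v₂ = 13.0 m/s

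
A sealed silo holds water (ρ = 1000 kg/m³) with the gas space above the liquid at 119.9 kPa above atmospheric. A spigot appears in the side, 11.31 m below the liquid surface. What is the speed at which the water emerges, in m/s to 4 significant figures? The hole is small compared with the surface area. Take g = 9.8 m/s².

Take point 1 at the surface (v₁ ≈ 0) and point 2 at the hole (at atmospheric pressure). Bernoulli: P₁ + ρg h = P_atm + ½ρv₂².
With P₁ − P_atm = 119900 Pa, v₂ = √(2gh + 2ΔP/ρ) = √(2·9.8·11.31 + 2·119900/1000) = 21.48 m/s.

21.48 m/s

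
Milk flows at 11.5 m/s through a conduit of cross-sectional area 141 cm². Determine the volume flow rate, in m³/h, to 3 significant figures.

584 m³/h

Q = A·v = 0.0141 m² × 11.5 m/s = 0.162 m³/s.
Converting: 0.162 m³/s × 3600 = 584 m³/h.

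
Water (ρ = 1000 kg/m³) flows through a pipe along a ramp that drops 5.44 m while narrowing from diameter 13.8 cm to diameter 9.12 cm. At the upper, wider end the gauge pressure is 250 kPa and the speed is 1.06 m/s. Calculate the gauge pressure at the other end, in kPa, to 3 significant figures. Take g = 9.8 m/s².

P₂ ≈ 301 kPa

By continuity, v₂ = v₁·A₁/A₂ = 1.06·(150/65.3) = 2.43 m/s.
Bernoulli: P₁ + ½ρv₁² + ρg h₁ = P₂ + ½ρv₂² + ρg h₂, so P₂ = P₁ + ½ρ(v₁² − v₂²) − ρg(h₂ − h₁).
P₂ = 250000 + ½·1000·(1.06² − 2.43²) − 1000·9.8·(−5.44) = 250000 + (-2380) − (-53300) = 301000 Pa.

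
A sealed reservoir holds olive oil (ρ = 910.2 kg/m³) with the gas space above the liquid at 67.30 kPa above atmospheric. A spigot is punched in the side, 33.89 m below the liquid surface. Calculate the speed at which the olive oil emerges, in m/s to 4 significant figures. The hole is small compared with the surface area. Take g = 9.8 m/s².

28.50 m/s

Take point 1 at the surface (v₁ ≈ 0) and point 2 at the hole (at atmospheric pressure). Bernoulli: P₁ + ρg h = P_atm + ½ρv₂².
With P₁ − P_atm = 67300 Pa, v₂ = √(2gh + 2ΔP/ρ) = √(2·9.8·33.89 + 2·67300/910.2) = 28.50 m/s.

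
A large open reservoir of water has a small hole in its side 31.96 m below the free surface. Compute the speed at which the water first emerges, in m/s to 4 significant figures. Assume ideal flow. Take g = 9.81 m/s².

With the surface at rest and both surface and jet at atmospheric pressure, Bernoulli gives ρg h = ½ρv², so v = √(2gh) = √(2·9.81·31.96) = 25.04 m/s.

v = 25.04 m/s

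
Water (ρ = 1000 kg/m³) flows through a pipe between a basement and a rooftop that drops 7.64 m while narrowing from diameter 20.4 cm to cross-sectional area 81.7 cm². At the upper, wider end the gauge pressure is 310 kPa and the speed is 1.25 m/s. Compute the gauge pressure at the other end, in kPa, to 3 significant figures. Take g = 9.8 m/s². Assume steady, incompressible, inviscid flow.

P₂ ≈ 373 kPa

The volume flow rate is constant, so v₂ = (A₁/A₂)v₁ = (327/81.7)·1.25 = 5.00 m/s.
Applying Bernoulli between the two ends and solving for P₂: P₂ = P₁ + ½ρ(v₁² − v₂²) − ρgΔh.
P₂ = 310000 + ½·1000·(1.25² − 5.00²) − 1000·9.8·(−7.64) = 310000 + (-11700) − (-74900) = 373000 Pa.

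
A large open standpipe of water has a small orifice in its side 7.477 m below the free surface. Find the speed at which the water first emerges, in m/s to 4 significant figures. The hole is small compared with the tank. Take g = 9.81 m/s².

v ≈ 12.11 m/s

The surface is effectively still and both ends are open, so ½v² = gh and v = √(2·9.81·7.477) = 12.11 m/s.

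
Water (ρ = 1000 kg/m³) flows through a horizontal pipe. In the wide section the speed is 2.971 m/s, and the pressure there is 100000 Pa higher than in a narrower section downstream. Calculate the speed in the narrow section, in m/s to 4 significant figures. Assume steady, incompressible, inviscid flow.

With h₁ = h₂, rearranging Bernoulli gives v₂ = √(v₁² + 2ΔP/ρ).
v₂ = √(2.971² + 2·100000/1000) = √(8.827 + 200.0) = 14.45 m/s.

14.45 m/s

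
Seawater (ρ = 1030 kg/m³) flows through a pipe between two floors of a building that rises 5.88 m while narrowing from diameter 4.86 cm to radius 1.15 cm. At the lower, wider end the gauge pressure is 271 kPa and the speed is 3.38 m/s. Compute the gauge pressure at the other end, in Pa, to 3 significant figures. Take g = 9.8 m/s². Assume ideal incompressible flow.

P₂ ≈ 100000 Pa

Continuity gives A₁v₁ = A₂v₂, so v₂ = (18.6 cm²)/(4.15 cm²) × 3.38 m/s = 15.1 m/s.
Bernoulli: P₁ + ½ρv₁² + ρg h₁ = P₂ + ½ρv₂² + ρg h₂, so P₂ = P₁ + ½ρ(v₁² − v₂²) − ρg(h₂ − h₁).
P₂ = 271000 + ½·1030·(3.38² − 15.1²) − 1030·9.8·(+5.88) = 271000 + (-111000) − (59400) = 100000 Pa.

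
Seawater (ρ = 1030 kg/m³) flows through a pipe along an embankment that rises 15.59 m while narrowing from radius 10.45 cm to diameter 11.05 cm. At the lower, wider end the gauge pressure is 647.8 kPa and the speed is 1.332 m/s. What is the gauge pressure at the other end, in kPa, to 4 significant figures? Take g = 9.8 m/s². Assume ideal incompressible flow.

479.7 kPa

Continuity gives A₁v₁ = A₂v₂, so v₂ = (343.1 cm²)/(95.90 cm²) × 1.332 m/s = 4.765 m/s.
Energy conservation along the streamline gives P₂ = P₁ − ½ρ(v₂² − v₁²) − ρg(h₂ − h₁).
P₂ = 647800 + ½·1030·(1.332² − 4.765²) − 1030·9.8·(+15.59) = 647800 + (-10780) − (157400) = 479700 Pa.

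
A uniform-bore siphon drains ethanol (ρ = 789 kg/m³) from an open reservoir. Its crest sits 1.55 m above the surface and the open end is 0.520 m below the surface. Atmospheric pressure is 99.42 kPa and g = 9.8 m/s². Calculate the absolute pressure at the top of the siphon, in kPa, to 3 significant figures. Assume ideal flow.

The outlet speed comes from Torricelli: v = √(2g·0.520) = 3.19 m/s.
With constant cross-section the crest speed equals v; applying Bernoulli from the surface up to the crest, P_top = P_atm − ½ρv² − ρg·h_top.
P_top = 99420 − ½·789·3.19² − 789·9.8·1.55 = 83400 Pa.

P_top ≈ 83.4 kPa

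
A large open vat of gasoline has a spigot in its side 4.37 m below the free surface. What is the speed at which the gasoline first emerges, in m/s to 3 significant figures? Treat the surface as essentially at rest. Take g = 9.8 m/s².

Torricelli's result v = √(2gh) gives v = √(2·9.8·4.37) = 9.25 m/s.

v ≈ 9.25 m/s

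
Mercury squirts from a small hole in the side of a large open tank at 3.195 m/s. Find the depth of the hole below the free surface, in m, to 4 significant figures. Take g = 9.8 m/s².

Inverting v = √(2gh) gives h = v² / 2g.
h = 3.195²/(2·9.8) = 10.21/19.60 = 0.5208 m.

0.5208 m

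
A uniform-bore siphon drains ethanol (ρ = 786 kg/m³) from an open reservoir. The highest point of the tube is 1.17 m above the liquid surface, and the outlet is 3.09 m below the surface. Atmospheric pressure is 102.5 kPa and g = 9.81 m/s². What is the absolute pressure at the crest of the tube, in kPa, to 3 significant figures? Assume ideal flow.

The outlet speed comes from Torricelli: v = √(2g·3.09) = 7.79 m/s.
Continuity keeps v the same throughout the tube; from surface to crest, P_atm + 0 = P_top + ½ρv² + ρg·h_top.
P_top = 102500 − ½·786·7.79² − 786·9.81·1.17 = 69700 Pa.

69.7 kPa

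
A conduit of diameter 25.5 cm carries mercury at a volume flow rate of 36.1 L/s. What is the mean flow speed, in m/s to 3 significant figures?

v ≈ 0.707 m/s

Q = 36.1 L/s = 0.0361 m³/s.
v = Q/A = 0.0361 / 0.0511 = 0.707 m/s.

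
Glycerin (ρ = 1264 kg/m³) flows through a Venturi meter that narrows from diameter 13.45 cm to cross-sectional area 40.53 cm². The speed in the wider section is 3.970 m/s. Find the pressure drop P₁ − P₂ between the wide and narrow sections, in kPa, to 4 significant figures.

112.4 kPa

By continuity, v₂ = v₁·A₁/A₂ = 3.970·(142.1/40.53) = 13.92 m/s.
Bernoulli (h₁ = h₂): P₁ − P₂ = ½ρ(v₂² − v₁²).
P₁ − P₂ = ½·1264·(13.92² − 3.970²) = ½·1264·177.9 = 112400 Pa.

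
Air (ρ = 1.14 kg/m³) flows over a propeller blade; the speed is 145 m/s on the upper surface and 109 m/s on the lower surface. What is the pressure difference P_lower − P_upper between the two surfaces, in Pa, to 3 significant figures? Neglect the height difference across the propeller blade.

ΔP = 5210 Pa

The pressure is lower where the speed is higher: ΔP = ½ρ(v_up² − v_low²).
ΔP = ½·1.14·(145² − 109²) = 5210 Pa.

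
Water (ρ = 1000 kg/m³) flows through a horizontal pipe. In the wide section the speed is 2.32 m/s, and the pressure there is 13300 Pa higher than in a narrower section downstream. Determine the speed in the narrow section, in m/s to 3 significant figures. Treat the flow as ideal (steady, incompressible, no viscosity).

v₂ = 5.66 m/s

With h₁ = h₂, rearranging Bernoulli gives v₂ = √(v₁² + 2ΔP/ρ).
v₂ = √(2.32² + 2·13300/1000) = √(5.38 + 26.6) = 5.66 m/s.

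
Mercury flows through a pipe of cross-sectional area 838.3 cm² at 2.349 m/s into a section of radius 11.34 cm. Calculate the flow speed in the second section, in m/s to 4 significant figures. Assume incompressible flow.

v₂ = 4.874 m/s

Mass conservation (A₁v₁ = A₂v₂) gives v₂ = 2.349 × 838.3/404.0 = 4.874 m/s.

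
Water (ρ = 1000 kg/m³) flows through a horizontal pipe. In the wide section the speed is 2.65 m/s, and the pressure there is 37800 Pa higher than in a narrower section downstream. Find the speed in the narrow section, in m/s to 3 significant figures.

v₂ ≈ 9.09 m/s

With h₁ = h₂, rearranging Bernoulli gives v₂ = √(v₁² + 2ΔP/ρ).
v₂ = √(2.65² + 2·37800/1000) = √(7.02 + 75.6) = 9.09 m/s.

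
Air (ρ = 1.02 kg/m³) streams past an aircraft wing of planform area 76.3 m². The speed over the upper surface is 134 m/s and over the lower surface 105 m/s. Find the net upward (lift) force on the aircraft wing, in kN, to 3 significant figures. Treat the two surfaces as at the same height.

The faster flow above has the lower pressure; Bernoulli (same height) gives ΔP = ½ρ(v_up² − v_low²).
ΔP = ½·1.02·(134² − 105²) = 3530 Pa.
Lift = ΔP · A = 3530 × 76.3 = 270000 N.

270 kN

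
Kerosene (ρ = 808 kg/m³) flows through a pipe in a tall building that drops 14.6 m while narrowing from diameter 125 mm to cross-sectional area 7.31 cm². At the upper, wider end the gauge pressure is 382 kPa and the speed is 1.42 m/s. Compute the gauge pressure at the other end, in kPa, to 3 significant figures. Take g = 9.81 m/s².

P₂ ≈ 269 kPa

By continuity, v₂ = v₁·A₁/A₂ = 1.42·(123/7.31) = 23.8 m/s.
Applying Bernoulli between the two ends and solving for P₂: P₂ = P₁ + ½ρ(v₁² − v₂²) − ρgΔh.
P₂ = 382000 + ½·808·(1.42² − 23.8²) − 808·9.81·(−14.6) = 382000 + (-229000) − (-116000) = 269000 Pa.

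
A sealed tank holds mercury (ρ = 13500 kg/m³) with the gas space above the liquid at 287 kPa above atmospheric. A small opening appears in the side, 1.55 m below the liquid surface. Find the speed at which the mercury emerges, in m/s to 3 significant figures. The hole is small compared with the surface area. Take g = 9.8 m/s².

Take point 1 at the surface (v₁ ≈ 0) and point 2 at the hole (at atmospheric pressure). Bernoulli: P₁ + ρg h = P_atm + ½ρv₂².
With P₁ − P_atm = 287000 Pa, v₂ = √(2gh + 2ΔP/ρ) = √(2·9.8·1.55 + 2·287000/13500) = 8.54 m/s.

8.54 m/s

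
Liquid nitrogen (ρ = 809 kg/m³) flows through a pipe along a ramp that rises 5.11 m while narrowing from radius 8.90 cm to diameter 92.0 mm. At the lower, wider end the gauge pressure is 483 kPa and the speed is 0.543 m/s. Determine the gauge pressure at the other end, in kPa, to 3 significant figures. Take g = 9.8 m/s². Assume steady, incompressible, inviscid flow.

The volume flow rate is constant, so v₂ = (A₁/A₂)v₁ = (249/66.5)·0.543 = 2.03 m/s.
Bernoulli: P₁ + ½ρv₁² + ρg h₁ = P₂ + ½ρv₂² + ρg h₂, so P₂ = P₁ + ½ρ(v₁² − v₂²) − ρg(h₂ − h₁).
P₂ = 483000 + ½·809·(0.543² − 2.03²) − 809·9.8·(+5.11) = 483000 + (-1550) − (40500) = 441000 Pa.

P₂ ≈ 441 kPa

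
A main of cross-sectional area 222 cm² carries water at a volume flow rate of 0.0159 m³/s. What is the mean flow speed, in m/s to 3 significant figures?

v ≈ 0.716 m/s

Q = 0.0159 m³/s = 0.0159 m³/s.
v = Q/A = 0.0159 / 0.0222 = 0.716 m/s.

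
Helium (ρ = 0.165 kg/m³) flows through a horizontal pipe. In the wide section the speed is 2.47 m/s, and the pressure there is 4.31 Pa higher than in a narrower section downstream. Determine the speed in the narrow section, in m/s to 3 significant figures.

Horizontal Bernoulli: P₁ + ½ρv₁² = P₂ + ½ρv₂², so v₂² = v₁² + 2(P₁ − P₂)/ρ.
v₂ = √(2.47² + 2·4.31/0.165) = √(6.10 + 52.2) = 7.64 m/s.

v₂ = 7.64 m/s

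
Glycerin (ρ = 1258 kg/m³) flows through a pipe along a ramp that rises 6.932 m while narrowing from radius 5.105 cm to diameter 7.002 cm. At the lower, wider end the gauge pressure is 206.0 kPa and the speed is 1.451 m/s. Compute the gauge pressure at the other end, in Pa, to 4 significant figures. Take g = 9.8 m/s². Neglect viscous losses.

115900 Pa

Continuity gives A₁v₁ = A₂v₂, so v₂ = (81.87 cm²)/(38.51 cm²) × 1.451 m/s = 3.085 m/s.
Bernoulli: P₁ + ½ρv₁² + ρg h₁ = P₂ + ½ρv₂² + ρg h₂, so P₂ = P₁ + ½ρ(v₁² − v₂²) − ρg(h₂ − h₁).
P₂ = 206000 + ½·1258·(1.451² − 3.085²) − 1258·9.8·(+6.932) = 206000 + (-4663) − (85460) = 115900 Pa.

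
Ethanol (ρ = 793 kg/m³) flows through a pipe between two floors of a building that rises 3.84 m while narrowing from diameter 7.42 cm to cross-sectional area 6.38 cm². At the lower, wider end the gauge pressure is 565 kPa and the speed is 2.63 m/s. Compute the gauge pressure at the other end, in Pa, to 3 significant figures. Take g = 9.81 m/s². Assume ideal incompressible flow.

By continuity, v₂ = v₁·A₁/A₂ = 2.63·(43.2/6.38) = 17.8 m/s.
Applying Bernoulli between the two ends and solving for P₂: P₂ = P₁ + ½ρ(v₁² − v₂²) − ρgΔh.
P₂ = 565000 + ½·793·(2.63² − 17.8²) − 793·9.81·(+3.84) = 565000 + (-123000) − (29900) = 412000 Pa.

P₂ = 412000 Pa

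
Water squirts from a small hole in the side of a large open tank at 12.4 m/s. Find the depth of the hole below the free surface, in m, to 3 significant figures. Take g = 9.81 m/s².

h ≈ 7.84 m

Torricelli: v = √(2gh), so h = v²/(2g).
h = 12.4²/(2·9.81) = 154/19.62 = 7.84 m.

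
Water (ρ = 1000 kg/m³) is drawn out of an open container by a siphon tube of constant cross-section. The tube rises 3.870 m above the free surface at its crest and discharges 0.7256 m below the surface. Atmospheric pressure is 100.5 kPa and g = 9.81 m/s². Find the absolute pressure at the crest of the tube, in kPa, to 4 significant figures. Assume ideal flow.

55.42 kPa

From the surface to the outlet (both open to atmosphere, surface at rest): v = √(2g·h_out) = √(2·9.81·0.7256) = 3.773 m/s.
With constant cross-section the crest speed equals v; applying Bernoulli from the surface up to the crest, P_top = P_atm − ½ρv² − ρg·h_top.
P_top = 100500 − ½·1000·3.773² − 1000·9.81·3.870 = 55420 Pa.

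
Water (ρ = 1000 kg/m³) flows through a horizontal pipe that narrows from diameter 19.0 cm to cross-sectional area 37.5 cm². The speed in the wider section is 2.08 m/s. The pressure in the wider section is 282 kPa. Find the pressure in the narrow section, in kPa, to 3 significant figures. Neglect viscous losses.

By continuity, v₂ = v₁·A₁/A₂ = 2.08·(284/37.5) = 15.7 m/s.
Bernoulli (h₁ = h₂): P₁ − P₂ = ½ρ(v₂² − v₁²).
P₂ = P₁ − ½ρ(v₂² − v₁²) = 282000 − ½·1000·(15.7² − 2.08²) = 282000 − 121000 = 161000 Pa.

161 kPa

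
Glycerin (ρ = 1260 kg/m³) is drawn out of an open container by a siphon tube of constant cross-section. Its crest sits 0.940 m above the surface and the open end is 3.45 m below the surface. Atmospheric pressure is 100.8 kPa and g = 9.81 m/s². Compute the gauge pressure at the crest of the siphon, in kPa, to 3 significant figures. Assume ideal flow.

P_gauge ≈ -54.3 kPa

Bernoulli surface→outlet gives ½v² = g·h_out, so v = √(2·9.81·3.45) = 8.23 m/s.
Continuity keeps v the same throughout the tube; from surface to crest, P_atm + 0 = P_top + ½ρv² + ρg·h_top.
P_top = 100800 − ½·1260·8.23² − 1260·9.81·0.940 = 46500 Pa. So P_gauge = P_top − P_atm = -54300 Pa.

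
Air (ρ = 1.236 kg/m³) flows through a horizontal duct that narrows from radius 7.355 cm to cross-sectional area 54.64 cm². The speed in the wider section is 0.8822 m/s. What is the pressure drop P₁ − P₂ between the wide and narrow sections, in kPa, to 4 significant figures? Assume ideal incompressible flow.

ΔP ≈ 0.004172 kPa

Continuity gives A₁v₁ = A₂v₂, so v₂ = (169.9 cm²)/(54.64 cm²) × 0.8822 m/s = 2.744 m/s.
The pipe is horizontal, so Bernoulli reduces to P₁ + ½ρv₁² = P₂ + ½ρv₂².
P₁ − P₂ = ½·1.236·(2.744² − 0.8822²) = ½·1.236·6.751 = 4.172 Pa.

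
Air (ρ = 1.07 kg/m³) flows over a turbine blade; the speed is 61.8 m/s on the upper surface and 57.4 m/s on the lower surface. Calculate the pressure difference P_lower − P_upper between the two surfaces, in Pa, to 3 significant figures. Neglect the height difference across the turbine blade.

Bernoulli (same height): P_lower − P_upper = ½ρ(v_upper² − v_lower²).
ΔP = ½·1.07·(61.8² − 57.4²) = 281 Pa.

ΔP = 281 Pa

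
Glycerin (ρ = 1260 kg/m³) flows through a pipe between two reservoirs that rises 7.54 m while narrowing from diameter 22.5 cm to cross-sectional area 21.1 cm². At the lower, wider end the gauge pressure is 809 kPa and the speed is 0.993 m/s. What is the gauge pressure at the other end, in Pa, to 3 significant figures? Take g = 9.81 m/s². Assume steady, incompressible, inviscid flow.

496000 Pa

Mass conservation (A₁v₁ = A₂v₂) gives v₂ = 0.993 × 398/21.1 = 18.7 m/s.
Bernoulli: P₁ + ½ρv₁² + ρg h₁ = P₂ + ½ρv₂² + ρg h₂, so P₂ = P₁ + ½ρ(v₁² − v₂²) − ρg(h₂ − h₁).
P₂ = 809000 + ½·1260·(0.993² − 18.7²) − 1260·9.81·(+7.54) = 809000 + (-220000) − (93200) = 496000 Pa.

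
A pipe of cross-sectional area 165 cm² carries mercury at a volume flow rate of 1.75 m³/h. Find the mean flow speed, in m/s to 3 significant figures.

0.0295 m/s

Q = 1.75 m³/h = 0.000486 m³/s.
v = Q/A = 0.000486 / 0.0165 = 0.0295 m/s.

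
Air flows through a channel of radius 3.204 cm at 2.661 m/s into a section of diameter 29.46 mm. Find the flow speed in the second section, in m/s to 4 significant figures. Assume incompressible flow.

v₂ ≈ 12.59 m/s

Mass conservation (A₁v₁ = A₂v₂) gives v₂ = 2.661 × 32.25/6.816 = 12.59 m/s.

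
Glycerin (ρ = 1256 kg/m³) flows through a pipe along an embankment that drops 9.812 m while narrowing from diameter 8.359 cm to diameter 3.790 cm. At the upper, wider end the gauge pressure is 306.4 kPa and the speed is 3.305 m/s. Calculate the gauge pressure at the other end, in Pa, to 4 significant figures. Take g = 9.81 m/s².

By continuity, v₂ = v₁·A₁/A₂ = 3.305·(54.88/11.28) = 16.08 m/s.
Applying Bernoulli between the two ends and solving for P₂: P₂ = P₁ + ½ρ(v₁² − v₂²) − ρgΔh.
P₂ = 306400 + ½·1256·(3.305² − 16.08²) − 1256·9.81·(−9.812) = 306400 + (-155500) − (-120900) = 271800 Pa.

P₂ = 271800 Pa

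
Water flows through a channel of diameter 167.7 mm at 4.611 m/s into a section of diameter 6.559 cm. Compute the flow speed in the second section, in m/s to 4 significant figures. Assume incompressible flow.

30.14 m/s

Mass conservation (A₁v₁ = A₂v₂) gives v₂ = 4.611 × 220.9/33.79 = 30.14 m/s.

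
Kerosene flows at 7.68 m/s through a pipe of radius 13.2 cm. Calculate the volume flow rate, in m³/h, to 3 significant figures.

Q = 1510 m³/h

Q = A·v = 0.0547 m² × 7.68 m/s = 0.420 m³/s.
Converting: 0.420 m³/s × 3600 = 1510 m³/h.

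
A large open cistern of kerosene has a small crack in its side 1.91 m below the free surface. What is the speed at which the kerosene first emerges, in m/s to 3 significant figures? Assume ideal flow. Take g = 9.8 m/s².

With the surface at rest and both surface and jet at atmospheric pressure, Bernoulli gives ρg h = ½ρv², so v = √(2gh) = √(2·9.8·1.91) = 6.12 m/s.

v ≈ 6.12 m/s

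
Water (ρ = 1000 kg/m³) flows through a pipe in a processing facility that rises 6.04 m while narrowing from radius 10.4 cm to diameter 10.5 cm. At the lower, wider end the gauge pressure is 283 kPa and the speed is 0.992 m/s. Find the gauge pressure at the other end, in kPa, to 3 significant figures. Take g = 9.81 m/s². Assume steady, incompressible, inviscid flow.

P₂ = 217 kPa

Continuity gives A₁v₁ = A₂v₂, so v₂ = (340 cm²)/(86.6 cm²) × 0.992 m/s = 3.89 m/s.
Bernoulli: P₁ + ½ρv₁² + ρg h₁ = P₂ + ½ρv₂² + ρg h₂, so P₂ = P₁ + ½ρ(v₁² − v₂²) − ρg(h₂ − h₁).
P₂ = 283000 + ½·1000·(0.992² − 3.89²) − 1000·9.81·(+6.04) = 283000 + (-7080) − (59300) = 217000 Pa.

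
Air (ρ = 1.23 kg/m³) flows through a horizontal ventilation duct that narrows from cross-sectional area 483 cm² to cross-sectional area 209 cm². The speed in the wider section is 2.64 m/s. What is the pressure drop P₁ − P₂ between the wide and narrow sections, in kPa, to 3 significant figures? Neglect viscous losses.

ΔP = 0.0186 kPa

Continuity gives A₁v₁ = A₂v₂, so v₂ = (483 cm²)/(209 cm²) × 2.64 m/s = 6.10 m/s.
The pipe is horizontal, so Bernoulli reduces to P₁ + ½ρv₁² = P₂ + ½ρv₂².
P₁ − P₂ = ½·1.23·(6.10² − 2.64²) = ½·1.23·30.3 = 18.6 Pa.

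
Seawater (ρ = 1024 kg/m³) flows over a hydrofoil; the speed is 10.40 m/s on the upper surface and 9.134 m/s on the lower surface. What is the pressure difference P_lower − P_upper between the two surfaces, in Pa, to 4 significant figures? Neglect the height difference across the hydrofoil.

ΔP ≈ 12660 Pa

With negligible Δh, P + ½ρv² is constant, so P_low − P_up = ½ρ(v_up² − v_low²).
ΔP = ½·1024·(10.40² − 9.134²) = 12660 Pa.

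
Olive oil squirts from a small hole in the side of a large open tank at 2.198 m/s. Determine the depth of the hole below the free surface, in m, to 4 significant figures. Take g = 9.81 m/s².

Torricelli: v = √(2gh), so h = v²/(2g).
h = 2.198²/(2·9.81) = 4.831/19.62 = 0.2462 m.

h ≈ 0.2462 m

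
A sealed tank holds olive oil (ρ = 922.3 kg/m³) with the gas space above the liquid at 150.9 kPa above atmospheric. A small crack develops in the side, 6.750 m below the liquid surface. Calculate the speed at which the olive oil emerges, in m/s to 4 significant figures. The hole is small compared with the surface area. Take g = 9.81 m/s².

Take point 1 at the surface (v₁ ≈ 0) and point 2 at the hole (at atmospheric pressure). Bernoulli: P₁ + ρg h = P_atm + ½ρv₂².
With P₁ − P_atm = 150900 Pa, v₂ = √(2gh + 2ΔP/ρ) = √(2·9.81·6.750 + 2·150900/922.3) = 21.44 m/s.

v ≈ 21.44 m/s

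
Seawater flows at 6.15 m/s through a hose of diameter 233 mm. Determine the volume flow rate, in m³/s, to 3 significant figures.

Q = A·v = 0.0426 m² × 6.15 m/s = 0.262 m³/s.

0.262 m³/s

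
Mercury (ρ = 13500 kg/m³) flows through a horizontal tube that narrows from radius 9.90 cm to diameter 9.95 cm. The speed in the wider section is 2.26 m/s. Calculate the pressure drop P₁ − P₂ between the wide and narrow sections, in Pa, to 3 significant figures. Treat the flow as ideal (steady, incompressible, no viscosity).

By continuity, v₂ = v₁·A₁/A₂ = 2.26·(308/77.8) = 8.95 m/s.
The pipe is horizontal, so Bernoulli reduces to P₁ + ½ρv₁² = P₂ + ½ρv₂².
P₁ − P₂ = ½·13500·(8.95² − 2.26²) = ½·13500·75.0 = 506000 Pa.

ΔP ≈ 506000 Pa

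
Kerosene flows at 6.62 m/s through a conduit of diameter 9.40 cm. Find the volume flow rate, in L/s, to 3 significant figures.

Q ≈ 45.9 L/s

Q = A·v = 0.00694 m² × 6.62 m/s = 0.0459 m³/s.
Converting: 0.0459 m³/s × 1000 = 45.9 L/s.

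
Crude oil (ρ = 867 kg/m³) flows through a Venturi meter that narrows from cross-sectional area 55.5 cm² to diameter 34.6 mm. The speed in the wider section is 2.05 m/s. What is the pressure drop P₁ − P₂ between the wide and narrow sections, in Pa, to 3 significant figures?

Mass conservation (A₁v₁ = A₂v₂) gives v₂ = 2.05 × 55.5/9.40 = 12.1 m/s.
Along the horizontal streamline, P + ½ρv² is constant.
P₁ − P₂ = ½·867·(12.1² − 2.05²) = ½·867·142 = 61700 Pa.

ΔP = 61700 Pa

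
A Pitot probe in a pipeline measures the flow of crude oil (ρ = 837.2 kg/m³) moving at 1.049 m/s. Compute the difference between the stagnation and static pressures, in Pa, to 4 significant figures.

460.6 Pa

At the stagnation point the flow is brought to rest, so Bernoulli gives P_stag − P_static = ½ρv².
ΔP = ½·837.2·1.049² = 460.6 Pa.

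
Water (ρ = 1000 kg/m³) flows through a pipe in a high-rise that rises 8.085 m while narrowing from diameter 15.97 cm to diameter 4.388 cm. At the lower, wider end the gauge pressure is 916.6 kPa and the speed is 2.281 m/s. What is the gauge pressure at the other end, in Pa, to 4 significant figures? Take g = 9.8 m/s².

Mass conservation (A₁v₁ = A₂v₂) gives v₂ = 2.281 × 200.3/15.12 = 30.21 m/s.
Applying Bernoulli between the two ends and solving for P₂: P₂ = P₁ + ½ρ(v₁² − v₂²) − ρgΔh.
P₂ = 916600 + ½·1000·(2.281² − 30.21²) − 1000·9.8·(+8.085) = 916600 + (-453800) − (79230) = 383500 Pa.

P₂ ≈ 383500 Pa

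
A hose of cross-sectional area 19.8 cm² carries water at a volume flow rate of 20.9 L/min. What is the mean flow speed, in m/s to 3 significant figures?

v = 0.176 m/s

Q = 20.9 L/min = 0.000348 m³/s.
v = Q/A = 0.000348 / 0.00198 = 0.176 m/s.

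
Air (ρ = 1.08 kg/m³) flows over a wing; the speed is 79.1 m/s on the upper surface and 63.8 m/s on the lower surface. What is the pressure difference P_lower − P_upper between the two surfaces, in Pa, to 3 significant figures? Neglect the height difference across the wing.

ΔP ≈ 1180 Pa

The pressure is lower where the speed is higher: ΔP = ½ρ(v_up² − v_low²).
ΔP = ½·1.08·(79.1² − 63.8²) = 1180 Pa.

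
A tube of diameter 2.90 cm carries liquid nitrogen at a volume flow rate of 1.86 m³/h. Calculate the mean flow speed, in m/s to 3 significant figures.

v = 0.782 m/s

Q = 1.86 m³/h = 0.000517 m³/s.
v = Q/A = 0.000517 / 0.000661 = 0.782 m/s.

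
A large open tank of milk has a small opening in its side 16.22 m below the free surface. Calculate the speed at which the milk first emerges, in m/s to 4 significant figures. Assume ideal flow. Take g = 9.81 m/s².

With the surface at rest and both surface and jet at atmospheric pressure, Bernoulli gives ρg h = ½ρv², so v = √(2gh) = √(2·9.81·16.22) = 17.84 m/s.

17.84 m/s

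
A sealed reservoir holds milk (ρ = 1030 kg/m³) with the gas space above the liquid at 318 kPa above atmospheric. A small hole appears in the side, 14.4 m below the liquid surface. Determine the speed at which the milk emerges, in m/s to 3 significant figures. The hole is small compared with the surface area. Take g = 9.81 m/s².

Take point 1 at the surface (v₁ ≈ 0) and point 2 at the hole (at atmospheric pressure). Bernoulli: P₁ + ρg h = P_atm + ½ρv₂².
With P₁ − P_atm = 318000 Pa, v₂ = √(2gh + 2ΔP/ρ) = √(2·9.81·14.4 + 2·318000/1030) = 30.0 m/s.

v ≈ 30.0 m/s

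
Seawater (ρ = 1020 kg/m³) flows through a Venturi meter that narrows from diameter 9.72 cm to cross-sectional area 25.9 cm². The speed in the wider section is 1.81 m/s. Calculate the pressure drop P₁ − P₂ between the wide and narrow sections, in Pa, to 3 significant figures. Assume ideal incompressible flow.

Mass conservation (A₁v₁ = A₂v₂) gives v₂ = 1.81 × 74.2/25.9 = 5.19 m/s.
The pipe is horizontal, so Bernoulli reduces to P₁ + ½ρv₁² = P₂ + ½ρv₂².
P₁ − P₂ = ½·1020·(5.19² − 1.81²) = ½·1020·23.6 = 12000 Pa.

ΔP ≈ 12000 Pa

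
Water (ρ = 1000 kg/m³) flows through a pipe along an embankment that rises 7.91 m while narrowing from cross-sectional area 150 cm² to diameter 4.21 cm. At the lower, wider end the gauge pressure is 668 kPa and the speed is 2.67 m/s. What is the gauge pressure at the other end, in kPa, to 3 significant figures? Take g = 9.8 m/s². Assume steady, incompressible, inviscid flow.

P₂ ≈ 180 kPa

Continuity gives A₁v₁ = A₂v₂, so v₂ = (150 cm²)/(13.9 cm²) × 2.67 m/s = 28.8 m/s.
Bernoulli: P₁ + ½ρv₁² + ρg h₁ = P₂ + ½ρv₂² + ρg h₂, so P₂ = P₁ + ½ρ(v₁² − v₂²) − ρg(h₂ − h₁).
P₂ = 668000 + ½·1000·(2.67² − 28.8²) − 1000·9.8·(+7.91) = 668000 + (-410000) − (77500) = 180000 Pa.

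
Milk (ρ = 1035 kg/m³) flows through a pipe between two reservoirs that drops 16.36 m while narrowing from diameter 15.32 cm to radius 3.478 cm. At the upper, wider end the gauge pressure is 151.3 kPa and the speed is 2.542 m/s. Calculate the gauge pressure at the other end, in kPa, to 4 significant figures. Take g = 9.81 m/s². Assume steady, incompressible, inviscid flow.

P₂ ≈ 242.1 kPa

The volume flow rate is constant, so v₂ = (A₁/A₂)v₁ = (184.3/38.00)·2.542 = 12.33 m/s.
Energy conservation along the streamline gives P₂ = P₁ − ½ρ(v₂² − v₁²) − ρg(h₂ − h₁).
P₂ = 151300 + ½·1035·(2.542² − 12.33²) − 1035·9.81·(−16.36) = 151300 + (-75330) − (-166100) = 242100 Pa.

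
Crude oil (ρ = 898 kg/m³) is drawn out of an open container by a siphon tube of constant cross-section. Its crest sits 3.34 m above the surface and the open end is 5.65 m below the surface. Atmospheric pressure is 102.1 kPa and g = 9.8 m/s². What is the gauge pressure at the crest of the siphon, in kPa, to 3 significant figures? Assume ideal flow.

The outlet speed comes from Torricelli: v = √(2g·5.65) = 10.5 m/s.
Continuity keeps v the same throughout the tube; from surface to crest, P_atm + 0 = P_top + ½ρv² + ρg·h_top.
P_top = 102100 − ½·898·10.5² − 898·9.8·3.34 = 23000 Pa. So P_gauge = P_top − P_atm = -79100 Pa.

P_gauge ≈ -79.1 kPa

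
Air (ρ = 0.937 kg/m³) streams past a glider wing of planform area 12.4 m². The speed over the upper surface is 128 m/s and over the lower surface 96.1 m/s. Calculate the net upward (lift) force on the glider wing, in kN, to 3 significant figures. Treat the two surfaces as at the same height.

F ≈ 41.5 kN

From P + ½ρv² = const at equal height, P_low − P_up = ½ρ(v_up² − v_low²).
ΔP = ½·0.937·(128² − 96.1²) = 3350 Pa.
Lift = ΔP · A = 3350 × 12.4 = 41500 N.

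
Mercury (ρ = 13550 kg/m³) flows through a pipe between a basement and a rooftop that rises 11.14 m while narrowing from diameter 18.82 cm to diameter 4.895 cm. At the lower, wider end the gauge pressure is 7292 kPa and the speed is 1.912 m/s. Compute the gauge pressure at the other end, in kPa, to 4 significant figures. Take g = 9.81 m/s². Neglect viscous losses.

By continuity, v₂ = v₁·A₁/A₂ = 1.912·(278.2/18.82) = 28.26 m/s.
Energy conservation along the streamline gives P₂ = P₁ − ½ρ(v₂² − v₁²) − ρg(h₂ − h₁).
P₂ = 7292000 + ½·13550·(1.912² − 28.26²) − 13550·9.81·(+11.14) = 7292000 + (-5387000) − (1481000) = 424000 Pa.

P₂ ≈ 424.0 kPa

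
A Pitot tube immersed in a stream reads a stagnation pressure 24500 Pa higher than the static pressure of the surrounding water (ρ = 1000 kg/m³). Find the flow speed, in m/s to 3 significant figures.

v ≈ 7.00 m/s

The dynamic pressure equals the rise in static pressure at the stagnation point: ΔP = ½ρv².
v = √(2ΔP/ρ) = √(2·24500/1000) = 7.00 m/s.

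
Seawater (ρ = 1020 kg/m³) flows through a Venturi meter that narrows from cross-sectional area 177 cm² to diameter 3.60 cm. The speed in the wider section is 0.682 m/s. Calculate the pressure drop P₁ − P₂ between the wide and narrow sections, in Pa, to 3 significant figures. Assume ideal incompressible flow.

Continuity gives A₁v₁ = A₂v₂, so v₂ = (177 cm²)/(10.2 cm²) × 0.682 m/s = 11.9 m/s.
Bernoulli (h₁ = h₂): P₁ − P₂ = ½ρ(v₂² − v₁²).
P₁ − P₂ = ½·1020·(11.9² − 0.682²) = ½·1020·140 = 71500 Pa.

ΔP ≈ 71500 Pa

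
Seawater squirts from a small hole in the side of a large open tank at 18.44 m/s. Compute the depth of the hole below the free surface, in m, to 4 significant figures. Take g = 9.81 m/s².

For a small hole in a large open tank, ½v² = gh, giving h = v²/(2g).
h = 18.44²/(2·9.81) = 340.0/19.62 = 17.33 m.

17.33 m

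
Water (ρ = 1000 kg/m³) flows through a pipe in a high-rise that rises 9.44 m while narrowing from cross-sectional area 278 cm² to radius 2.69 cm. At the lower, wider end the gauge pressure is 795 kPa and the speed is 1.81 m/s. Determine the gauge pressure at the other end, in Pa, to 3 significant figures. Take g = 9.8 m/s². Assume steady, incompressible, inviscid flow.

Mass conservation (A₁v₁ = A₂v₂) gives v₂ = 1.81 × 278/22.7 = 22.1 m/s.
Applying Bernoulli between the two ends and solving for P₂: P₂ = P₁ + ½ρ(v₁² − v₂²) − ρgΔh.
P₂ = 795000 + ½·1000·(1.81² − 22.1²) − 1000·9.8·(+9.44) = 795000 + (-243000) − (92500) = 459000 Pa.

P₂ ≈ 459000 Pa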